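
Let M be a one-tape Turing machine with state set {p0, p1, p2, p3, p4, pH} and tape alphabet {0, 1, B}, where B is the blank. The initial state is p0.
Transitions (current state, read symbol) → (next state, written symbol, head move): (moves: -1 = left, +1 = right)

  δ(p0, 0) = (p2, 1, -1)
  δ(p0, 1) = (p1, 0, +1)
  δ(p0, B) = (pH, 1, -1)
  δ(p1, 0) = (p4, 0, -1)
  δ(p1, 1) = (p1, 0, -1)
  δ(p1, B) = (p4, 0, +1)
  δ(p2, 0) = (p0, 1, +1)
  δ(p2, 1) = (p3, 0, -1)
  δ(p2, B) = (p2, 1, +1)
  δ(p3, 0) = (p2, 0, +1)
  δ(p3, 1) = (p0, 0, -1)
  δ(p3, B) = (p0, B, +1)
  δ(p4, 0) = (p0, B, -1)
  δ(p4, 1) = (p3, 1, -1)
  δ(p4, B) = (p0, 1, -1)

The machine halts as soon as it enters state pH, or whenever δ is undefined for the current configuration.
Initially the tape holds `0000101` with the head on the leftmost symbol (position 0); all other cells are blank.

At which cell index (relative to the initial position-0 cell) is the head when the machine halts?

state=p0 head=0 tape=BBB[0]000101   (p0,0)→(p2,1,-1)
state=p2 head=-1 tape=BB[B]1000101   (p2,B)→(p2,1,+1)
state=p2 head=0 tape=BB1[1]000101   (p2,1)→(p3,0,-1)
state=p3 head=-1 tape=BB[1]0000101   (p3,1)→(p0,0,-1)
state=p0 head=-2 tape=B[B]00000101   (p0,B)→(pH,1,-1)
state=pH head=-3 tape=[B]100000101
At halt the head is at cell -3.

-3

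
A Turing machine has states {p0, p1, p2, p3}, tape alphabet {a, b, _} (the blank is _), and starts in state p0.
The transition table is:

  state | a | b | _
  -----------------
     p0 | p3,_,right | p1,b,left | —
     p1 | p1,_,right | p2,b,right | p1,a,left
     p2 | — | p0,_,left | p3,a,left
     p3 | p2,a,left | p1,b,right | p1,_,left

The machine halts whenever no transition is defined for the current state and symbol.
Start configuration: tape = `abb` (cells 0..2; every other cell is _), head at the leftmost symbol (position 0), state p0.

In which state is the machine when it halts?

p0 | [a]bb__   read a → write _, move right, go to p3
p3 | _[b]b__   read b → write b, move right, go to p1
p1 | _b[b]__   read b → write b, move right, go to p2
p2 | _bb[_]_   read _ → write a, move left, go to p3
p3 | _b[b]a_   read b → write b, move right, go to p1
p1 | _bb[a]_   read a → write _, move right, go to p1
p1 | _bb_[_]   read _ → write a, move left, go to p1
p1 | _bb[_]a   read _ → write a, move left, go to p1
p1 | _b[b]aa   read b → write b, move right, go to p2
p2 | _bb[a]a
No transition is defined for (p2, a); M halts in state p2.

p2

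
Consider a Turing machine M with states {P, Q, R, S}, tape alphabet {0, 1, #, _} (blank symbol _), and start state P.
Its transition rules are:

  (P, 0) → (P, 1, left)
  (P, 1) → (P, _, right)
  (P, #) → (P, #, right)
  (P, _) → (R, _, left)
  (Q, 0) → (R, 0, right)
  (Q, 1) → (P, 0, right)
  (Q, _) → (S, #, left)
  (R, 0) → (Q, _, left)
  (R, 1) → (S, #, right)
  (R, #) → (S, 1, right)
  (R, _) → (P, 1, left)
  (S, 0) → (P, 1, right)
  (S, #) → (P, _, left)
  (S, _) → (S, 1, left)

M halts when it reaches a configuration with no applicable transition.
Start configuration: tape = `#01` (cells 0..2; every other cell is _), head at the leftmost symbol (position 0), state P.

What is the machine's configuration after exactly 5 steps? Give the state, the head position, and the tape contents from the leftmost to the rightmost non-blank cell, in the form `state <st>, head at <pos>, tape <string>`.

state P, head at 3, tape #

P | [#]01_   read # → write #, move right, go to P
P | #[0]1_   read 0 → write 1, move left, go to P
P | [#]11_   read # → write #, move right, go to P
P | #[1]1_   read 1 → write _, move right, go to P
P | #_[1]_   read 1 → write _, move right, go to P
P | #__[_]
After 5 steps: state P, head at 3, tape #.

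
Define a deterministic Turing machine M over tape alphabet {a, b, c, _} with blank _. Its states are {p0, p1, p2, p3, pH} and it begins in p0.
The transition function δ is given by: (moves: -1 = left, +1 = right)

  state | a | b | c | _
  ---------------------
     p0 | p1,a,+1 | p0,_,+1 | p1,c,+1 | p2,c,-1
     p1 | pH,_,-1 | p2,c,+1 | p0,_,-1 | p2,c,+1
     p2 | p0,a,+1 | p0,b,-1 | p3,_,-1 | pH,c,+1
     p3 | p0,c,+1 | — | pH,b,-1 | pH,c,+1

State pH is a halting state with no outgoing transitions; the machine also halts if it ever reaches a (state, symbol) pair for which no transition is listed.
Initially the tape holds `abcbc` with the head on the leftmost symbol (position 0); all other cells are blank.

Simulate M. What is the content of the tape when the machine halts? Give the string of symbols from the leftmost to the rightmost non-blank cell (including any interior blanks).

state=p0 head=0 tape=[a]bcbc   (p0,a)→(p1,a,+1)
state=p1 head=1 tape=a[b]cbc   (p1,b)→(p2,c,+1)
state=p2 head=2 tape=ac[c]bc   (p2,c)→(p3,_,-1)
state=p3 head=1 tape=a[c]_bc   (p3,c)→(pH,b,-1)
state=pH head=0 tape=[a]b_bc
The non-blank tape span at halt is ab_bc.

ab_bc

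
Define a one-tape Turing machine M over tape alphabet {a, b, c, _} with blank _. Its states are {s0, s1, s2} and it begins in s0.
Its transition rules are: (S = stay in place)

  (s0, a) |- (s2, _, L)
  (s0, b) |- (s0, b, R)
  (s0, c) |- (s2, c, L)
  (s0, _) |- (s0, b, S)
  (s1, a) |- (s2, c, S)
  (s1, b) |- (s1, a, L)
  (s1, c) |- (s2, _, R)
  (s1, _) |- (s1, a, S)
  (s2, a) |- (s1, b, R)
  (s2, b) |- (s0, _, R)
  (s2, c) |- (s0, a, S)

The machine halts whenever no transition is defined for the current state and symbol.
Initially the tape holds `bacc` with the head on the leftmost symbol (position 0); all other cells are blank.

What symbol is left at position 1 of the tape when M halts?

_

s0 | [b]acc   read b → write b, move R, go to s0
s0 | b[a]cc   read a → write _, move L, go to s2
s2 | [b]_cc   read b → write _, move R, go to s0
s0 | _[_]cc   read _ → write b, move S, go to s0
s0 | _[b]cc   read b → write b, move R, go to s0
s0 | _b[c]c   read c → write c, move L, go to s2
s2 | _[b]cc   read b → write _, move R, go to s0
s0 | __[c]c   read c → write c, move L, go to s2
s2 | _[_]cc
Cell 1 holds _ when M halts.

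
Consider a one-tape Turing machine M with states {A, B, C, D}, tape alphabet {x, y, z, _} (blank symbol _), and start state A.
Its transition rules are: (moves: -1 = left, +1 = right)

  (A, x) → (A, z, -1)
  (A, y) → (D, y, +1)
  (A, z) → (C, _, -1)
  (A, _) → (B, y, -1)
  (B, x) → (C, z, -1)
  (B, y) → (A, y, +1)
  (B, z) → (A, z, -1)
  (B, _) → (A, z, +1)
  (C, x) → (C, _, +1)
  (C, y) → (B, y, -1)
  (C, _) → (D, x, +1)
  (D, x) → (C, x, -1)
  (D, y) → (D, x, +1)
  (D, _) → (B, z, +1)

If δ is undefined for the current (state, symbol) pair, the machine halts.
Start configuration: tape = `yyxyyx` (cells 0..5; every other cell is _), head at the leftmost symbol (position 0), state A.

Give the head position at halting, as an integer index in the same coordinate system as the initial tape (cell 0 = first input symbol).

8

state=A head=0 tape=[y]yxyyx____   (A,y)→(D,y,+1)
state=D head=1 tape=y[y]xyyx____   (D,y)→(D,x,+1)
state=D head=2 tape=yx[x]yyx____   (D,x)→(C,x,-1)
state=C head=1 tape=y[x]xyyx____   (C,x)→(C,_,+1)
state=C head=2 tape=y_[x]yyx____   (C,x)→(C,_,+1)
state=C head=3 tape=y__[y]yx____   (C,y)→(B,y,-1)
state=B head=2 tape=y_[_]yyx____   (B,_)→(A,z,+1)
state=A head=3 tape=y_z[y]yx____   (A,y)→(D,y,+1)
state=D head=4 tape=y_zy[y]x____   (D,y)→(D,x,+1)
state=D head=5 tape=y_zyx[x]____   (D,x)→(C,x,-1)
state=C head=4 tape=y_zy[x]x____   (C,x)→(C,_,+1)
state=C head=5 tape=y_zy_[x]____   (C,x)→(C,_,+1)
state=C head=6 tape=y_zy__[_]___   (C,_)→(D,x,+1)
state=D head=7 tape=y_zy__x[_]__   (D,_)→(B,z,+1)
state=B head=8 tape=y_zy__xz[_]_   (B,_)→(A,z,+1)
state=A head=9 tape=y_zy__xzz[_]   (A,_)→(B,y,-1)
state=B head=8 tape=y_zy__xz[z]y   (B,z)→(A,z,-1)
state=A head=7 tape=y_zy__x[z]zy   (A,z)→(C,_,-1)
state=C head=6 tape=y_zy__[x]_zy   (C,x)→(C,_,+1)
state=C head=7 tape=y_zy___[_]zy   (C,_)→(D,x,+1)
state=D head=8 tape=y_zy___x[z]y
At halt the head is at cell 8.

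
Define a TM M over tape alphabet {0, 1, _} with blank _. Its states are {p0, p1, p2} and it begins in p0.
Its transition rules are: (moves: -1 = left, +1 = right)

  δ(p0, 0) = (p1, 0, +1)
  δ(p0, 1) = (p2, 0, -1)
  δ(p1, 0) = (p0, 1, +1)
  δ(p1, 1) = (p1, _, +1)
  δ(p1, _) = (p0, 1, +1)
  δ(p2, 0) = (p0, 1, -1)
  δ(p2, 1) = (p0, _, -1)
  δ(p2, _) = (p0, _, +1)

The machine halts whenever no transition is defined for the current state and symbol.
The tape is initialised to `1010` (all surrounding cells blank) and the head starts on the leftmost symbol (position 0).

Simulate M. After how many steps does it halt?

state=p0 head=0 tape=_[1]010_   (p0,1)→(p2,0,-1)
state=p2 head=-1 tape=[_]0010_   (p2,_)→(p0,_,+1)
state=p0 head=0 tape=_[0]010_   (p0,0)→(p1,0,+1)
state=p1 head=1 tape=_0[0]10_   (p1,0)→(p0,1,+1)
state=p0 head=2 tape=_01[1]0_   (p0,1)→(p2,0,-1)
state=p2 head=1 tape=_0[1]00_   (p2,1)→(p0,_,-1)
state=p0 head=0 tape=_[0]_00_   (p0,0)→(p1,0,+1)
state=p1 head=1 tape=_0[_]00_   (p1,_)→(p0,1,+1)
state=p0 head=2 tape=_01[0]0_   (p0,0)→(p1,0,+1)
state=p1 head=3 tape=_010[0]_   (p1,0)→(p0,1,+1)
state=p0 head=4 tape=_0101[_]
M halts after 10 transitions.

10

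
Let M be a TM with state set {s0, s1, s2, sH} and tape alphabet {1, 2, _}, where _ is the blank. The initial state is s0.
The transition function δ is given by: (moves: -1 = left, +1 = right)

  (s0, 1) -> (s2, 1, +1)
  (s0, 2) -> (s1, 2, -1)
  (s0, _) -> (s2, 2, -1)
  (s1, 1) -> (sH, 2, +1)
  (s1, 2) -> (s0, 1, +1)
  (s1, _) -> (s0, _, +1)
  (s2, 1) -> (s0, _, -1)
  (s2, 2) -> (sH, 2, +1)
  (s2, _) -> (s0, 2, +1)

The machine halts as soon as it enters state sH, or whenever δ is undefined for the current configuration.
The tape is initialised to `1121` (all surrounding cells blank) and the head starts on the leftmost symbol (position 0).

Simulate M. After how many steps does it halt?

8

s0 | [1]121   read 1 → write 1, move +1, go to s2
s2 | 1[1]21   read 1 → write _, move -1, go to s0
s0 | [1]_21   read 1 → write 1, move +1, go to s2
s2 | 1[_]21   read _ → write 2, move +1, go to s0
s0 | 12[2]1   read 2 → write 2, move -1, go to s1
s1 | 1[2]21   read 2 → write 1, move +1, go to s0
s0 | 11[2]1   read 2 → write 2, move -1, go to s1
s1 | 1[1]21   read 1 → write 2, move +1, go to sH
sH | 12[2]1
M halts after 8 transitions.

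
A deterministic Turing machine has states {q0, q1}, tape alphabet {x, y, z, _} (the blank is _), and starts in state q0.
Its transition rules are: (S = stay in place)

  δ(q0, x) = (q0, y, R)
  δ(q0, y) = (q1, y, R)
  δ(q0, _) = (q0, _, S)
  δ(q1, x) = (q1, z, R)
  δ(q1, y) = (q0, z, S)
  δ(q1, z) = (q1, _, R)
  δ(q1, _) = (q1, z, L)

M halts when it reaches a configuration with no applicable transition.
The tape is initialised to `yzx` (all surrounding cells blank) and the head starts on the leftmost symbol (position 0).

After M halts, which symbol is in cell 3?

state=q0 head=0 tape=[y]zx__   (q0,y)→(q1,y,R)
state=q1 head=1 tape=y[z]x__   (q1,z)→(q1,_,R)
state=q1 head=2 tape=y_[x]__   (q1,x)→(q1,z,R)
state=q1 head=3 tape=y_z[_]_   (q1,_)→(q1,z,L)
state=q1 head=2 tape=y_[z]z_   (q1,z)→(q1,_,R)
state=q1 head=3 tape=y__[z]_   (q1,z)→(q1,_,R)
state=q1 head=4 tape=y___[_]   (q1,_)→(q1,z,L)
state=q1 head=3 tape=y__[_]z   (q1,_)→(q1,z,L)
state=q1 head=2 tape=y_[_]zz   (q1,_)→(q1,z,L)
state=q1 head=1 tape=y[_]zzz   (q1,_)→(q1,z,L)
state=q1 head=0 tape=[y]zzzz   (q1,y)→(q0,z,S)
state=q0 head=0 tape=[z]zzzz
Cell 3 holds z when M halts.

z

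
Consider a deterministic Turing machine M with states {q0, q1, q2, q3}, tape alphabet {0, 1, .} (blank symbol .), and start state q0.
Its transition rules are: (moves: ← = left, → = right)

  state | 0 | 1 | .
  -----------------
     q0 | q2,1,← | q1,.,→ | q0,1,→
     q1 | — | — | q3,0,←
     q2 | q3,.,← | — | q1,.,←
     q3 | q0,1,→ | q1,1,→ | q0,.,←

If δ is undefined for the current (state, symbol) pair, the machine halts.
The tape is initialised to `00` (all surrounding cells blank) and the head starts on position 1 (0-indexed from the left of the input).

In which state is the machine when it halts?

state=q0 head=1 tape=...0[0].   (q0,0)→(q2,1,←)
state=q2 head=0 tape=...[0]1.   (q2,0)→(q3,.,←)
state=q3 head=-1 tape=..[.].1.   (q3,.)→(q0,.,←)
state=q0 head=-2 tape=.[.]..1.   (q0,.)→(q0,1,→)
state=q0 head=-1 tape=.1[.].1.   (q0,.)→(q0,1,→)
state=q0 head=0 tape=.11[.]1.   (q0,.)→(q0,1,→)
state=q0 head=1 tape=.111[1].   (q0,1)→(q1,.,→)
state=q1 head=2 tape=.111.[.]   (q1,.)→(q3,0,←)
state=q3 head=1 tape=.111[.]0   (q3,.)→(q0,.,←)
state=q0 head=0 tape=.11[1].0   (q0,1)→(q1,.,→)
state=q1 head=1 tape=.11.[.]0   (q1,.)→(q3,0,←)
state=q3 head=0 tape=.11[.]00   (q3,.)→(q0,.,←)
state=q0 head=-1 tape=.1[1].00   (q0,1)→(q1,.,→)
state=q1 head=0 tape=.1.[.]00   (q1,.)→(q3,0,←)
state=q3 head=-1 tape=.1[.]000   (q3,.)→(q0,.,←)
state=q0 head=-2 tape=.[1].000   (q0,1)→(q1,.,→)
state=q1 head=-1 tape=..[.]000   (q1,.)→(q3,0,←)
state=q3 head=-2 tape=.[.]0000   (q3,.)→(q0,.,←)
state=q0 head=-3 tape=[.].0000   (q0,.)→(q0,1,→)
state=q0 head=-2 tape=1[.]0000   (q0,.)→(q0,1,→)
state=q0 head=-1 tape=11[0]000   (q0,0)→(q2,1,←)
state=q2 head=-2 tape=1[1]1000
No transition is defined for (q2, 1); M halts in state q2.

q2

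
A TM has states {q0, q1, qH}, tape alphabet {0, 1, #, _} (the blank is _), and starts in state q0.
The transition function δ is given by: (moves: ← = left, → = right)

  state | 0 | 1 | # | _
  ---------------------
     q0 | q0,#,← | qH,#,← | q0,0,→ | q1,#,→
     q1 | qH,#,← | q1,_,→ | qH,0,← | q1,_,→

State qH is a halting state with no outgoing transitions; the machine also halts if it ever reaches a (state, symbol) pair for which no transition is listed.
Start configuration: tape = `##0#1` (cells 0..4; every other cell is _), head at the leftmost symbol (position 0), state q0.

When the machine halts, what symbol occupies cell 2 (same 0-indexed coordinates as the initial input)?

#

state=q0 head=0 tape=_[#]#0#1   (q0,#)→(q0,0,→)
state=q0 head=1 tape=_0[#]0#1   (q0,#)→(q0,0,→)
state=q0 head=2 tape=_00[0]#1   (q0,0)→(q0,#,←)
state=q0 head=1 tape=_0[0]##1   (q0,0)→(q0,#,←)
state=q0 head=0 tape=_[0]###1   (q0,0)→(q0,#,←)
state=q0 head=-1 tape=[_]####1   (q0,_)→(q1,#,→)
state=q1 head=0 tape=#[#]###1   (q1,#)→(qH,0,←)
state=qH head=-1 tape=[#]0###1
Cell 2 holds # when M halts.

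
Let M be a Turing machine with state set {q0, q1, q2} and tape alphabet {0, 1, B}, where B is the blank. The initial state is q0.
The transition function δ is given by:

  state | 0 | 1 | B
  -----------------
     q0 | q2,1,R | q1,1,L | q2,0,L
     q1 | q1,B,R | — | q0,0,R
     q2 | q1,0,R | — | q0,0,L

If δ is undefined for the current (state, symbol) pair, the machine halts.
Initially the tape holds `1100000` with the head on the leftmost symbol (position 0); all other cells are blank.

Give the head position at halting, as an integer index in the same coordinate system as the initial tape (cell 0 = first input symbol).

0

state=q0 head=0 tape=B[1]100000   (q0,1)→(q1,1,L)
state=q1 head=-1 tape=[B]1100000   (q1,B)→(q0,0,R)
state=q0 head=0 tape=0[1]100000   (q0,1)→(q1,1,L)
state=q1 head=-1 tape=[0]1100000   (q1,0)→(q1,B,R)
state=q1 head=0 tape=B[1]100000
At halt the head is at cell 0.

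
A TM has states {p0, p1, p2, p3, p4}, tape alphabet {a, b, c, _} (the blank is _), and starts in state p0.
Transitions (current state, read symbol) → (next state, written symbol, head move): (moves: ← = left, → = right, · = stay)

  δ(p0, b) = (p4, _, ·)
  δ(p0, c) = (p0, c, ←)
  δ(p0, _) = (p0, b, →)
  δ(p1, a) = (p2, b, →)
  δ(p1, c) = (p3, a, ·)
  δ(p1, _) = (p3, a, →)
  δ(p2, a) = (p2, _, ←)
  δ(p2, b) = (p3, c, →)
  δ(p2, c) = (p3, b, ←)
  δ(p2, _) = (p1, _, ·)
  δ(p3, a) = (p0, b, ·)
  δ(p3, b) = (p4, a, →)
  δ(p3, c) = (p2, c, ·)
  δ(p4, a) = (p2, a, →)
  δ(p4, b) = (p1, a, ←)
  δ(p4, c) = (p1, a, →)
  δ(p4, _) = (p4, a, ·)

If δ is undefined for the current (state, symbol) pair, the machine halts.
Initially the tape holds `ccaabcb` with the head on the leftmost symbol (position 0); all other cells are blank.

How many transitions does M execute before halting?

32

p0 | _[c]caabcb   read c → write c, move ←, go to p0
p0 | [_]ccaabcb   read _ → write b, move →, go to p0
p0 | b[c]caabcb   read c → write c, move ←, go to p0
p0 | [b]ccaabcb   read b → write _, move ·, go to p4
p4 | [_]ccaabcb   read _ → write a, move ·, go to p4
p4 | [a]ccaabcb   read a → write a, move →, go to p2
p2 | a[c]caabcb   read c → write b, move ←, go to p3
p3 | [a]bcaabcb   read a → write b, move ·, go to p0
p0 | [b]bcaabcb   read b → write _, move ·, go to p4
p4 | [_]bcaabcb   read _ → write a, move ·, go to p4
p4 | [a]bcaabcb   read a → write a, move →, go to p2
p2 | a[b]caabcb   read b → write c, move →, go to p3
p3 | ac[c]aabcb   read c → write c, move ·, go to p2
p2 | ac[c]aabcb   read c → write b, move ←, go to p3
p3 | a[c]baabcb   read c → write c, move ·, go to p2
p2 | a[c]baabcb   read c → write b, move ←, go to p3
p3 | [a]bbaabcb   read a → write b, move ·, go to p0
p0 | [b]bbaabcb   read b → write _, move ·, go to p4
p4 | [_]bbaabcb   read _ → write a, move ·, go to p4
p4 | [a]bbaabcb   read a → write a, move →, go to p2
p2 | a[b]baabcb   read b → write c, move →, go to p3
p3 | ac[b]aabcb   read b → write a, move →, go to p4
p4 | aca[a]abcb   read a → write a, move →, go to p2
p2 | acaa[a]bcb   read a → write _, move ←, go to p2
p2 | aca[a]_bcb   read a → write _, move ←, go to p2
p2 | ac[a]__bcb   read a → write _, move ←, go to p2
p2 | a[c]___bcb   read c → write b, move ←, go to p3
p3 | [a]b___bcb   read a → write b, move ·, go to p0
p0 | [b]b___bcb   read b → write _, move ·, go to p4
p4 | [_]b___bcb   read _ → write a, move ·, go to p4
p4 | [a]b___bcb   read a → write a, move →, go to p2
p2 | a[b]___bcb   read b → write c, move →, go to p3
p3 | ac[_]__bcb
M halts after 32 transitions.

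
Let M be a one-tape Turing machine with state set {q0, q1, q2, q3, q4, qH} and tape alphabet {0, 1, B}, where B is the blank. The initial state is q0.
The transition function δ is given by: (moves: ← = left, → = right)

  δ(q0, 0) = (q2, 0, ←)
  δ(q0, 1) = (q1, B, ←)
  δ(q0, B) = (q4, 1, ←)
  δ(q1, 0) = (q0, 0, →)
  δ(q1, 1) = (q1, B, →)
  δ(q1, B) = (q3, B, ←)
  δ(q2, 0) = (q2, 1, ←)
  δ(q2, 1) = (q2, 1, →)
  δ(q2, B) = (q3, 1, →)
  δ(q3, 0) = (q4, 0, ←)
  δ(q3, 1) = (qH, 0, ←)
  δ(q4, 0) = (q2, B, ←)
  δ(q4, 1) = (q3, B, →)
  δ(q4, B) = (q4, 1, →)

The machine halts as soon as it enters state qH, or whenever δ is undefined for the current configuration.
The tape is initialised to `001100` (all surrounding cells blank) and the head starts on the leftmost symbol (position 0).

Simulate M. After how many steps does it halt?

17

q0 | B[0]01100   read 0 → write 0, move ←, go to q2
q2 | [B]001100   read B → write 1, move →, go to q3
q3 | 1[0]01100   read 0 → write 0, move ←, go to q4
q4 | [1]001100   read 1 → write B, move →, go to q3
q3 | B[0]01100   read 0 → write 0, move ←, go to q4
q4 | [B]001100   read B → write 1, move →, go to q4
q4 | 1[0]01100   read 0 → write B, move ←, go to q2
q2 | [1]B01100   read 1 → write 1, move →, go to q2
q2 | 1[B]01100   read B → write 1, move →, go to q3
q3 | 11[0]1100   read 0 → write 0, move ←, go to q4
q4 | 1[1]01100   read 1 → write B, move →, go to q3
q3 | 1B[0]1100   read 0 → write 0, move ←, go to q4
q4 | 1[B]01100   read B → write 1, move →, go to q4
q4 | 11[0]1100   read 0 → write B, move ←, go to q2
q2 | 1[1]B1100   read 1 → write 1, move →, go to q2
q2 | 11[B]1100   read B → write 1, move →, go to q3
q3 | 111[1]100   read 1 → write 0, move ←, go to qH
qH | 11[1]0100
M halts after 17 transitions.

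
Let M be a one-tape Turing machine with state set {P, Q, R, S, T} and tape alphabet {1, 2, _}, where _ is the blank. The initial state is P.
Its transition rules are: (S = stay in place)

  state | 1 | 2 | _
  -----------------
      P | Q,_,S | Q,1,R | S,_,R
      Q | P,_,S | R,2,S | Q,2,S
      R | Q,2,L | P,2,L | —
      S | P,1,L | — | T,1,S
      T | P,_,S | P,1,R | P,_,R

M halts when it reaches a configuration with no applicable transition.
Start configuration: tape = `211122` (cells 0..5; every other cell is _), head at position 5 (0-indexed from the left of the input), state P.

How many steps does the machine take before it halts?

state=P head=5 tape=_21112[2]_   (P,2)→(Q,1,R)
state=Q head=6 tape=_211121[_]   (Q,_)→(Q,2,S)
state=Q head=6 tape=_211121[2]   (Q,2)→(R,2,S)
state=R head=6 tape=_211121[2]   (R,2)→(P,2,L)
state=P head=5 tape=_21112[1]2   (P,1)→(Q,_,S)
state=Q head=5 tape=_21112[_]2   (Q,_)→(Q,2,S)
state=Q head=5 tape=_21112[2]2   (Q,2)→(R,2,S)
state=R head=5 tape=_21112[2]2   (R,2)→(P,2,L)
state=P head=4 tape=_2111[2]22   (P,2)→(Q,1,R)
state=Q head=5 tape=_21111[2]2   (Q,2)→(R,2,S)
state=R head=5 tape=_21111[2]2   (R,2)→(P,2,L)
state=P head=4 tape=_2111[1]22   (P,1)→(Q,_,S)
state=Q head=4 tape=_2111[_]22   (Q,_)→(Q,2,S)
state=Q head=4 tape=_2111[2]22   (Q,2)→(R,2,S)
state=R head=4 tape=_2111[2]22   (R,2)→(P,2,L)
state=P head=3 tape=_211[1]222   (P,1)→(Q,_,S)
state=Q head=3 tape=_211[_]222   (Q,_)→(Q,2,S)
state=Q head=3 tape=_211[2]222   (Q,2)→(R,2,S)
state=R head=3 tape=_211[2]222   (R,2)→(P,2,L)
state=P head=2 tape=_21[1]2222   (P,1)→(Q,_,S)
state=Q head=2 tape=_21[_]2222   (Q,_)→(Q,2,S)
state=Q head=2 tape=_21[2]2222   (Q,2)→(R,2,S)
state=R head=2 tape=_21[2]2222   (R,2)→(P,2,L)
state=P head=1 tape=_2[1]22222   (P,1)→(Q,_,S)
state=Q head=1 tape=_2[_]22222   (Q,_)→(Q,2,S)
state=Q head=1 tape=_2[2]22222   (Q,2)→(R,2,S)
state=R head=1 tape=_2[2]22222   (R,2)→(P,2,L)
state=P head=0 tape=_[2]222222   (P,2)→(Q,1,R)
state=Q head=1 tape=_1[2]22222   (Q,2)→(R,2,S)
state=R head=1 tape=_1[2]22222   (R,2)→(P,2,L)
state=P head=0 tape=_[1]222222   (P,1)→(Q,_,S)
state=Q head=0 tape=_[_]222222   (Q,_)→(Q,2,S)
state=Q head=0 tape=_[2]222222   (Q,2)→(R,2,S)
state=R head=0 tape=_[2]222222   (R,2)→(P,2,L)
state=P head=-1 tape=[_]2222222   (P,_)→(S,_,R)
state=S head=0 tape=_[2]222222
M halts after 35 transitions.

35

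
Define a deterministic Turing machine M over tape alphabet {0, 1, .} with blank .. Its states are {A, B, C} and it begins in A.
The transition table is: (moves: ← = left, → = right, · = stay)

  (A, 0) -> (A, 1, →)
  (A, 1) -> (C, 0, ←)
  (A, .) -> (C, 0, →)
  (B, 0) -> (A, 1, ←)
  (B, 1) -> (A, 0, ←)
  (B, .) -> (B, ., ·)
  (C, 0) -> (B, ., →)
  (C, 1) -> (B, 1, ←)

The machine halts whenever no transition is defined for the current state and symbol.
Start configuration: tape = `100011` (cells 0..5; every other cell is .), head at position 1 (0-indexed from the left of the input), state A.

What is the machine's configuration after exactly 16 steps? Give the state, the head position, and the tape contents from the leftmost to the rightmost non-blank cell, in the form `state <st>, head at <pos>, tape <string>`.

state B, head at -1, tape 100101

A | .1[0]0011   read 0 → write 1, move →, go to A
A | .11[0]011   read 0 → write 1, move →, go to A
A | .111[0]11   read 0 → write 1, move →, go to A
A | .1111[1]1   read 1 → write 0, move ←, go to C
C | .111[1]01   read 1 → write 1, move ←, go to B
B | .11[1]101   read 1 → write 0, move ←, go to A
A | .1[1]0101   read 1 → write 0, move ←, go to C
C | .[1]00101   read 1 → write 1, move ←, go to B
B | [.]100101   read . → write ., move ·, go to B
B | [.]100101   read . → write ., move ·, go to B
B | [.]100101   read . → write ., move ·, go to B
B | [.]100101   read . → write ., move ·, go to B
B | [.]100101   read . → write ., move ·, go to B
B | [.]100101   read . → write ., move ·, go to B
B | [.]100101   read . → write ., move ·, go to B
B | [.]100101   read . → write ., move ·, go to B
B | [.]100101
After 16 steps: state B, head at -1, tape 100101.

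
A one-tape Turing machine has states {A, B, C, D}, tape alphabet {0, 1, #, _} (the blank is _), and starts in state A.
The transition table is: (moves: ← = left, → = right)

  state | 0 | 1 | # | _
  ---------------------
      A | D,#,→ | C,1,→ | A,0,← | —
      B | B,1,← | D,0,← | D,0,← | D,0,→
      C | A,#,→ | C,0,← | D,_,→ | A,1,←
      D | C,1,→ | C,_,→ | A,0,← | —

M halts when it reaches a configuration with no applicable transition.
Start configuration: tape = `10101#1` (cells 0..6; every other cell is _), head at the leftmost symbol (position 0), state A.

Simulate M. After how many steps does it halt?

state=A head=0 tape=[1]0101#1_   (A,1)→(C,1,→)
state=C head=1 tape=1[0]101#1_   (C,0)→(A,#,→)
state=A head=2 tape=1#[1]01#1_   (A,1)→(C,1,→)
state=C head=3 tape=1#1[0]1#1_   (C,0)→(A,#,→)
state=A head=4 tape=1#1#[1]#1_   (A,1)→(C,1,→)
state=C head=5 tape=1#1#1[#]1_   (C,#)→(D,_,→)
state=D head=6 tape=1#1#1_[1]_   (D,1)→(C,_,→)
state=C head=7 tape=1#1#1__[_]   (C,_)→(A,1,←)
state=A head=6 tape=1#1#1_[_]1
M halts after 8 transitions.

8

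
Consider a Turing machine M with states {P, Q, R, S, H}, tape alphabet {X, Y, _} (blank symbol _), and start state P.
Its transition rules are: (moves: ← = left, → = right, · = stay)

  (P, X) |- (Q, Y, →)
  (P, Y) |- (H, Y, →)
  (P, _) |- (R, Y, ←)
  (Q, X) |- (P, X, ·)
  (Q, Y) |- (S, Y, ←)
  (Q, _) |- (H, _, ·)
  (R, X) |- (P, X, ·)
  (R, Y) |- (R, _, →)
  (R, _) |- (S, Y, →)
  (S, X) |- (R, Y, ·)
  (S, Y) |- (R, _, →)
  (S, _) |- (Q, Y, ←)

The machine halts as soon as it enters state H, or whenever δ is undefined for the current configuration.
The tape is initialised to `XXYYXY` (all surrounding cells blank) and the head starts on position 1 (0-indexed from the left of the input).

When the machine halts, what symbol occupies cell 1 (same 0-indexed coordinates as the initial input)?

state=P head=1 tape=X[X]YYXY__   (P,X)→(Q,Y,→)
state=Q head=2 tape=XY[Y]YXY__   (Q,Y)→(S,Y,←)
state=S head=1 tape=X[Y]YYXY__   (S,Y)→(R,_,→)
state=R head=2 tape=X_[Y]YXY__   (R,Y)→(R,_,→)
state=R head=3 tape=X__[Y]XY__   (R,Y)→(R,_,→)
state=R head=4 tape=X___[X]Y__   (R,X)→(P,X,·)
state=P head=4 tape=X___[X]Y__   (P,X)→(Q,Y,→)
state=Q head=5 tape=X___Y[Y]__   (Q,Y)→(S,Y,←)
state=S head=4 tape=X___[Y]Y__   (S,Y)→(R,_,→)
state=R head=5 tape=X____[Y]__   (R,Y)→(R,_,→)
state=R head=6 tape=X_____[_]_   (R,_)→(S,Y,→)
state=S head=7 tape=X_____Y[_]   (S,_)→(Q,Y,←)
state=Q head=6 tape=X_____[Y]Y   (Q,Y)→(S,Y,←)
state=S head=5 tape=X____[_]YY   (S,_)→(Q,Y,←)
state=Q head=4 tape=X___[_]YYY   (Q,_)→(H,_,·)
state=H head=4 tape=X___[_]YYY
Cell 1 holds _ when M halts.

_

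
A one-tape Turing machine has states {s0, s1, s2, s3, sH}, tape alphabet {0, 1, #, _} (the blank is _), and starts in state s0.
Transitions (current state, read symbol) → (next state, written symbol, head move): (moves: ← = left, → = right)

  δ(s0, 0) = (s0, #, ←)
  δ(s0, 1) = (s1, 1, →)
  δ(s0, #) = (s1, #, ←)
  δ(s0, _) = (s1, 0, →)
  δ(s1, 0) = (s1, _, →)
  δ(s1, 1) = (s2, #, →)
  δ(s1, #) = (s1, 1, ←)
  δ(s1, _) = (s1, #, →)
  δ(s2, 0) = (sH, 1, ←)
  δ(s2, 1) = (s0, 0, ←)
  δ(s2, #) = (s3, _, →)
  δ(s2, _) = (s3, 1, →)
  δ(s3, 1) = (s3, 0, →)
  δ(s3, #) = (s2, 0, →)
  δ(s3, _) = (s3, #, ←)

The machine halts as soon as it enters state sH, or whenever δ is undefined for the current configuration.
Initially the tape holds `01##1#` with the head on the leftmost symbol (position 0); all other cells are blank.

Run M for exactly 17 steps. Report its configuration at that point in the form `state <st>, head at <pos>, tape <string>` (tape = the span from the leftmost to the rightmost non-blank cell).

state s2, head at -1, tape ###00##1#

state=s0 head=0 tape=___[0]1##1#   (s0,0)→(s0,#,←)
state=s0 head=-1 tape=__[_]#1##1#   (s0,_)→(s1,0,→)
state=s1 head=0 tape=__0[#]1##1#   (s1,#)→(s1,1,←)
state=s1 head=-1 tape=__[0]11##1#   (s1,0)→(s1,_,→)
state=s1 head=0 tape=___[1]1##1#   (s1,1)→(s2,#,→)
state=s2 head=1 tape=___#[1]##1#   (s2,1)→(s0,0,←)
state=s0 head=0 tape=___[#]0##1#   (s0,#)→(s1,#,←)
state=s1 head=-1 tape=__[_]#0##1#   (s1,_)→(s1,#,→)
state=s1 head=0 tape=__#[#]0##1#   (s1,#)→(s1,1,←)
state=s1 head=-1 tape=__[#]10##1#   (s1,#)→(s1,1,←)
state=s1 head=-2 tape=_[_]110##1#   (s1,_)→(s1,#,→)
state=s1 head=-1 tape=_#[1]10##1#   (s1,1)→(s2,#,→)
state=s2 head=0 tape=_##[1]0##1#   (s2,1)→(s0,0,←)
state=s0 head=-1 tape=_#[#]00##1#   (s0,#)→(s1,#,←)
state=s1 head=-2 tape=_[#]#00##1#   (s1,#)→(s1,1,←)
state=s1 head=-3 tape=[_]1#00##1#   (s1,_)→(s1,#,→)
state=s1 head=-2 tape=#[1]#00##1#   (s1,1)→(s2,#,→)
state=s2 head=-1 tape=##[#]00##1#
After 17 steps: state s2, head at -1, tape ###00##1#.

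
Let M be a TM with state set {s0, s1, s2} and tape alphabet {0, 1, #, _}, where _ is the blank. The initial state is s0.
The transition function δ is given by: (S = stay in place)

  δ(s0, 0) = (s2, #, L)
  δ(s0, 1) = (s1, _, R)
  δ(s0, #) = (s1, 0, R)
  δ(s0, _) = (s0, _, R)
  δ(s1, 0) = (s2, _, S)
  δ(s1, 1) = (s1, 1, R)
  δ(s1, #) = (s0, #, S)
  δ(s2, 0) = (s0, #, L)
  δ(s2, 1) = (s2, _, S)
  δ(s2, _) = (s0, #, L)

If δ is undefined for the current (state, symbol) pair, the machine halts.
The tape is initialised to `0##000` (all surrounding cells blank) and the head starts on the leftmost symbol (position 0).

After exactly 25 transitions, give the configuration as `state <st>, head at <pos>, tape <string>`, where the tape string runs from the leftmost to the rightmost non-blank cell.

state s0, head at 3, tape 0000#00

s0 | __[0]##000   read 0 → write #, move L, go to s2
s2 | _[_]###000   read _ → write #, move L, go to s0
s0 | [_]####000   read _ → write _, move R, go to s0
s0 | _[#]###000   read # → write 0, move R, go to s1
s1 | _0[#]##000   read # → write #, move S, go to s0
s0 | _0[#]##000   read # → write 0, move R, go to s1
s1 | _00[#]#000   read # → write #, move S, go to s0
s0 | _00[#]#000   read # → write 0, move R, go to s1
s1 | _000[#]000   read # → write #, move S, go to s0
s0 | _000[#]000   read # → write 0, move R, go to s1
s1 | _0000[0]00   read 0 → write _, move S, go to s2
s2 | _0000[_]00   read _ → write #, move L, go to s0
s0 | _000[0]#00   read 0 → write #, move L, go to s2
s2 | _00[0]##00   read 0 → write #, move L, go to s0
s0 | _0[0]###00   read 0 → write #, move L, go to s2
s2 | _[0]####00   read 0 → write #, move L, go to s0
s0 | [_]#####00   read _ → write _, move R, go to s0
s0 | _[#]####00   read # → write 0, move R, go to s1
s1 | _0[#]###00   read # → write #, move S, go to s0
s0 | _0[#]###00   read # → write 0, move R, go to s1
s1 | _00[#]##00   read # → write #, move S, go to s0
s0 | _00[#]##00   read # → write 0, move R, go to s1
s1 | _000[#]#00   read # → write #, move S, go to s0
s0 | _000[#]#00   read # → write 0, move R, go to s1
s1 | _0000[#]00   read # → write #, move S, go to s0
s0 | _0000[#]00
After 25 steps: state s0, head at 3, tape 0000#00.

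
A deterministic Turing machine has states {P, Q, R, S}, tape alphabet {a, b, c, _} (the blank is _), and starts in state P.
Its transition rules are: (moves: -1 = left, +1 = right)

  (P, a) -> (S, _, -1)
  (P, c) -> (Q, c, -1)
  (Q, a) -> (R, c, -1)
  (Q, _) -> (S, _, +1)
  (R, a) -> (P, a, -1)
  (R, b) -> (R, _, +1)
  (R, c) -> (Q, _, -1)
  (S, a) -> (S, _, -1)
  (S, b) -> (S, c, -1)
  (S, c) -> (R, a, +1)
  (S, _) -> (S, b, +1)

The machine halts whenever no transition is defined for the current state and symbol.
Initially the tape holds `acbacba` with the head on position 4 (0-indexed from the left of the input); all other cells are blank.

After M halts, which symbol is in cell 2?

P | acba[c]ba   read c → write c, move -1, go to Q
Q | acb[a]cba   read a → write c, move -1, go to R
R | ac[b]ccba   read b → write _, move +1, go to R
R | ac_[c]cba   read c → write _, move -1, go to Q
Q | ac[_]_cba   read _ → write _, move +1, go to S
S | ac_[_]cba   read _ → write b, move +1, go to S
S | ac_b[c]ba   read c → write a, move +1, go to R
R | ac_ba[b]a   read b → write _, move +1, go to R
R | ac_ba_[a]   read a → write a, move -1, go to P
P | ac_ba[_]a
Cell 2 holds _ when M halts.

_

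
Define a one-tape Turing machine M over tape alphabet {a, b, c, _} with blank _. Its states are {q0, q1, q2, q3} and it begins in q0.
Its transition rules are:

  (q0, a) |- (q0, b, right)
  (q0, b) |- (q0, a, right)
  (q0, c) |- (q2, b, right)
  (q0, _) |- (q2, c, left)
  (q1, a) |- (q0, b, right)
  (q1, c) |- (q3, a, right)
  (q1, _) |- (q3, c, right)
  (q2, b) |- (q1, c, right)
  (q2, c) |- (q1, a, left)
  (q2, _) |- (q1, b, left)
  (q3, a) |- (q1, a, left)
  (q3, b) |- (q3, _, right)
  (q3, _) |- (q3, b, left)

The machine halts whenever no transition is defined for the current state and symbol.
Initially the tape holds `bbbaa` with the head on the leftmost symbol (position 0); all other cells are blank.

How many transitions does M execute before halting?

16

q0 | [b]bbaa___   read b → write a, move right, go to q0
q0 | a[b]baa___   read b → write a, move right, go to q0
q0 | aa[b]aa___   read b → write a, move right, go to q0
q0 | aaa[a]a___   read a → write b, move right, go to q0
q0 | aaab[a]___   read a → write b, move right, go to q0
q0 | aaabb[_]__   read _ → write c, move left, go to q2
q2 | aaab[b]c__   read b → write c, move right, go to q1
q1 | aaabc[c]__   read c → write a, move right, go to q3
q3 | aaabca[_]_   read _ → write b, move left, go to q3
q3 | aaabc[a]b_   read a → write a, move left, go to q1
q1 | aaab[c]ab_   read c → write a, move right, go to q3
q3 | aaaba[a]b_   read a → write a, move left, go to q1
q1 | aaab[a]ab_   read a → write b, move right, go to q0
q0 | aaabb[a]b_   read a → write b, move right, go to q0
q0 | aaabbb[b]_   read b → write a, move right, go to q0
q0 | aaabbba[_]   read _ → write c, move left, go to q2
q2 | aaabbb[a]c
M halts after 16 transitions.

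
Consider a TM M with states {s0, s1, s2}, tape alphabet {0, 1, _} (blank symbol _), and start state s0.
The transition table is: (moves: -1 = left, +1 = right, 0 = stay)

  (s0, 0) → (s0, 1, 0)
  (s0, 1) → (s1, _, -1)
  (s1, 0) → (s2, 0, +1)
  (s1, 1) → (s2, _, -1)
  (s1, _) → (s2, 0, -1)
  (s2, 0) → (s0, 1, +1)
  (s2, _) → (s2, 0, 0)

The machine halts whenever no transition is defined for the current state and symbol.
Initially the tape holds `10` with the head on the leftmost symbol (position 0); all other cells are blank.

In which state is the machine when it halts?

s0

state=s0 head=0 tape=___[1]0   (s0,1)→(s1,_,-1)
state=s1 head=-1 tape=__[_]_0   (s1,_)→(s2,0,-1)
state=s2 head=-2 tape=_[_]0_0   (s2,_)→(s2,0,0)
state=s2 head=-2 tape=_[0]0_0   (s2,0)→(s0,1,+1)
state=s0 head=-1 tape=_1[0]_0   (s0,0)→(s0,1,0)
state=s0 head=-1 tape=_1[1]_0   (s0,1)→(s1,_,-1)
state=s1 head=-2 tape=_[1]__0   (s1,1)→(s2,_,-1)
state=s2 head=-3 tape=[_]___0   (s2,_)→(s2,0,0)
state=s2 head=-3 tape=[0]___0   (s2,0)→(s0,1,+1)
state=s0 head=-2 tape=1[_]__0
No transition is defined for (s0, _); M halts in state s0.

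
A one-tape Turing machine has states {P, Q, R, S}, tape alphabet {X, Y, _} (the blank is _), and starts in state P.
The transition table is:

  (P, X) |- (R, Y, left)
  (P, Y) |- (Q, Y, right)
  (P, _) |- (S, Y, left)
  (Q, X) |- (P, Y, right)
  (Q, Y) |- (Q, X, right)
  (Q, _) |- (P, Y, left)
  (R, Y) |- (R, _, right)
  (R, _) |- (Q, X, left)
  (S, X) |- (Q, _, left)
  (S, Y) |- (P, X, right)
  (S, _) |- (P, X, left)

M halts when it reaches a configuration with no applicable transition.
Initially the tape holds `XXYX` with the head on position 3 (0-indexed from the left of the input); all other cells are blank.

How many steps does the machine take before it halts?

30

state=P head=3 tape=XXY[X]_____   (P,X)→(R,Y,left)
state=R head=2 tape=XX[Y]Y_____   (R,Y)→(R,_,right)
state=R head=3 tape=XX_[Y]_____   (R,Y)→(R,_,right)
state=R head=4 tape=XX__[_]____   (R,_)→(Q,X,left)
state=Q head=3 tape=XX_[_]X____   (Q,_)→(P,Y,left)
state=P head=2 tape=XX[_]YX____   (P,_)→(S,Y,left)
state=S head=1 tape=X[X]YYX____   (S,X)→(Q,_,left)
state=Q head=0 tape=[X]_YYX____   (Q,X)→(P,Y,right)
state=P head=1 tape=Y[_]YYX____   (P,_)→(S,Y,left)
state=S head=0 tape=[Y]YYYX____   (S,Y)→(P,X,right)
state=P head=1 tape=X[Y]YYX____   (P,Y)→(Q,Y,right)
state=Q head=2 tape=XY[Y]YX____   (Q,Y)→(Q,X,right)
state=Q head=3 tape=XYX[Y]X____   (Q,Y)→(Q,X,right)
state=Q head=4 tape=XYXX[X]____   (Q,X)→(P,Y,right)
state=P head=5 tape=XYXXY[_]___   (P,_)→(S,Y,left)
state=S head=4 tape=XYXX[Y]Y___   (S,Y)→(P,X,right)
state=P head=5 tape=XYXXX[Y]___   (P,Y)→(Q,Y,right)
state=Q head=6 tape=XYXXXY[_]__   (Q,_)→(P,Y,left)
state=P head=5 tape=XYXXX[Y]Y__   (P,Y)→(Q,Y,right)
state=Q head=6 tape=XYXXXY[Y]__   (Q,Y)→(Q,X,right)
state=Q head=7 tape=XYXXXYX[_]_   (Q,_)→(P,Y,left)
state=P head=6 tape=XYXXXY[X]Y_   (P,X)→(R,Y,left)
state=R head=5 tape=XYXXX[Y]YY_   (R,Y)→(R,_,right)
state=R head=6 tape=XYXXX_[Y]Y_   (R,Y)→(R,_,right)
state=R head=7 tape=XYXXX__[Y]_   (R,Y)→(R,_,right)
state=R head=8 tape=XYXXX___[_]   (R,_)→(Q,X,left)
state=Q head=7 tape=XYXXX__[_]X   (Q,_)→(P,Y,left)
state=P head=6 tape=XYXXX_[_]YX   (P,_)→(S,Y,left)
state=S head=5 tape=XYXXX[_]YYX   (S,_)→(P,X,left)
state=P head=4 tape=XYXX[X]XYYX   (P,X)→(R,Y,left)
state=R head=3 tape=XYX[X]YXYYX
M halts after 30 transitions.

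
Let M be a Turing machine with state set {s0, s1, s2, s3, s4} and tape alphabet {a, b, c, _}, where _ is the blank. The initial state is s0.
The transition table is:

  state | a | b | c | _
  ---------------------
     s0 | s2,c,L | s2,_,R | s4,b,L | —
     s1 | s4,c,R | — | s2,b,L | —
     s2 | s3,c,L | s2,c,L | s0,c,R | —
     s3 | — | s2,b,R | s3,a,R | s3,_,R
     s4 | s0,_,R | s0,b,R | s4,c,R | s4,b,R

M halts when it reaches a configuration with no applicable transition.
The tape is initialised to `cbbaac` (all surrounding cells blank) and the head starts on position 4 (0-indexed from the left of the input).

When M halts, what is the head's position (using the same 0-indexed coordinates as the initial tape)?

6

s0 | cbba[a]c_   read a → write c, move L, go to s2
s2 | cbb[a]cc_   read a → write c, move L, go to s3
s3 | cb[b]ccc_   read b → write b, move R, go to s2
s2 | cbb[c]cc_   read c → write c, move R, go to s0
s0 | cbbc[c]c_   read c → write b, move L, go to s4
s4 | cbb[c]bc_   read c → write c, move R, go to s4
s4 | cbbc[b]c_   read b → write b, move R, go to s0
s0 | cbbcb[c]_   read c → write b, move L, go to s4
s4 | cbbc[b]b_   read b → write b, move R, go to s0
s0 | cbbcb[b]_   read b → write _, move R, go to s2
s2 | cbbcb_[_]
At halt the head is at cell 6.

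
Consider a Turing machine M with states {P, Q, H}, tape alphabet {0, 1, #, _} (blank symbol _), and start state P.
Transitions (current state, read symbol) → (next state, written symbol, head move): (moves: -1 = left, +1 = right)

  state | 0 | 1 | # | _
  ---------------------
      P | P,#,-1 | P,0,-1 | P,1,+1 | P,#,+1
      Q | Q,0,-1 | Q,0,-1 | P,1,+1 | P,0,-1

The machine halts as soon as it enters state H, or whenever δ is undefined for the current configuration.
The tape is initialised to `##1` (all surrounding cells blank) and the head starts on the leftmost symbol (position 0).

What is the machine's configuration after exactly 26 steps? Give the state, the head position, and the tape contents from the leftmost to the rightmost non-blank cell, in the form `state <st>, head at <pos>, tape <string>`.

P | ____[#]#1   read # → write 1, move +1, go to P
P | ____1[#]1   read # → write 1, move +1, go to P
P | ____11[1]   read 1 → write 0, move -1, go to P
P | ____1[1]0   read 1 → write 0, move -1, go to P
P | ____[1]00   read 1 → write 0, move -1, go to P
P | ___[_]000   read _ → write #, move +1, go to P
P | ___#[0]00   read 0 → write #, move -1, go to P
P | ___[#]#00   read # → write 1, move +1, go to P
P | ___1[#]00   read # → write 1, move +1, go to P
P | ___11[0]0   read 0 → write #, move -1, go to P
P | ___1[1]#0   read 1 → write 0, move -1, go to P
P | ___[1]0#0   read 1 → write 0, move -1, go to P
P | __[_]00#0   read _ → write #, move +1, go to P
P | __#[0]0#0   read 0 → write #, move -1, go to P
P | __[#]#0#0   read # → write 1, move +1, go to P
P | __1[#]0#0   read # → write 1, move +1, go to P
P | __11[0]#0   read 0 → write #, move -1, go to P
P | __1[1]##0   read 1 → write 0, move -1, go to P
P | __[1]0##0   read 1 → write 0, move -1, go to P
P | _[_]00##0   read _ → write #, move +1, go to P
P | _#[0]0##0   read 0 → write #, move -1, go to P
P | _[#]#0##0   read # → write 1, move +1, go to P
P | _1[#]0##0   read # → write 1, move +1, go to P
P | _11[0]##0   read 0 → write #, move -1, go to P
P | _1[1]###0   read 1 → write 0, move -1, go to P
P | _[1]0###0   read 1 → write 0, move -1, go to P
P | [_]00###0
After 26 steps: state P, head at -4, tape 00###0.

state P, head at -4, tape 00###0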